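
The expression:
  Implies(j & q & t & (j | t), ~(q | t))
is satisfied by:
  {t: False, j: False, q: False}
  {q: True, t: False, j: False}
  {j: True, t: False, q: False}
  {q: True, j: True, t: False}
  {t: True, q: False, j: False}
  {q: True, t: True, j: False}
  {j: True, t: True, q: False}


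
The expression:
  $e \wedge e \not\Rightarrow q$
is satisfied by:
  {e: True, q: False}


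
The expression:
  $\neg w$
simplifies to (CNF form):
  $\neg w$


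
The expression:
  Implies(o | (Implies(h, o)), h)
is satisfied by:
  {h: True}


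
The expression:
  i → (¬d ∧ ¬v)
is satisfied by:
  {v: False, i: False, d: False}
  {d: True, v: False, i: False}
  {v: True, d: False, i: False}
  {d: True, v: True, i: False}
  {i: True, d: False, v: False}


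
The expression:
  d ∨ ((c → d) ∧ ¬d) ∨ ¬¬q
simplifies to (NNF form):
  d ∨ q ∨ ¬c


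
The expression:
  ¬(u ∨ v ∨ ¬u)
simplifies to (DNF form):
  False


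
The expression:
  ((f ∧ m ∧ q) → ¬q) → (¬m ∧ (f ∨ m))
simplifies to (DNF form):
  (f ∧ q) ∨ (f ∧ ¬m)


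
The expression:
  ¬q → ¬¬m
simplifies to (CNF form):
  m ∨ q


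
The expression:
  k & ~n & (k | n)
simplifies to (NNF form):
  k & ~n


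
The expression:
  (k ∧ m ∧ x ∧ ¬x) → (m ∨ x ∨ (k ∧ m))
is always true.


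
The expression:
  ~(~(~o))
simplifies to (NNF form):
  ~o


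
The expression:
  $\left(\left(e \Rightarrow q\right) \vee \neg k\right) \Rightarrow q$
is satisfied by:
  {k: True, q: True, e: True}
  {k: True, q: True, e: False}
  {q: True, e: True, k: False}
  {q: True, e: False, k: False}
  {k: True, e: True, q: False}


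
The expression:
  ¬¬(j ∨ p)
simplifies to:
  j ∨ p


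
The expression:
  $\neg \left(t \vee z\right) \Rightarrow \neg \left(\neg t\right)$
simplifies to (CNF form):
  $t \vee z$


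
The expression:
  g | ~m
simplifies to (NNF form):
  g | ~m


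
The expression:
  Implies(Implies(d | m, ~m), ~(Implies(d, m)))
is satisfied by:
  {d: True, m: True}
  {d: True, m: False}
  {m: True, d: False}


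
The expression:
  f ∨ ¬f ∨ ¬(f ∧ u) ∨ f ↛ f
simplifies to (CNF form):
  True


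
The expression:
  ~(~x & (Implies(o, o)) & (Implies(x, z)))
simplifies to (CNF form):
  x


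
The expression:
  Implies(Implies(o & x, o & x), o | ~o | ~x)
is always true.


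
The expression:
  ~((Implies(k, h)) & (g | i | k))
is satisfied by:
  {k: True, i: False, g: False, h: False}
  {k: True, g: True, i: False, h: False}
  {k: True, i: True, g: False, h: False}
  {k: True, g: True, i: True, h: False}
  {h: False, i: False, g: False, k: False}
  {h: True, i: False, g: False, k: False}


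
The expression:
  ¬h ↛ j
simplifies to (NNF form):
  j ∨ ¬h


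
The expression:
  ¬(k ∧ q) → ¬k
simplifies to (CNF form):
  q ∨ ¬k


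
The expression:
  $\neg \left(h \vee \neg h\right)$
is never true.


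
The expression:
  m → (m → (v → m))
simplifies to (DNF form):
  True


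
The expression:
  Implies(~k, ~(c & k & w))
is always true.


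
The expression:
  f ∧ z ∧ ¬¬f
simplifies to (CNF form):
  f ∧ z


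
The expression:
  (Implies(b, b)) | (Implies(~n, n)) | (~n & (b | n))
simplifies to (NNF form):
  True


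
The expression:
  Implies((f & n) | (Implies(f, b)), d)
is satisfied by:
  {d: True, f: True, n: False, b: False}
  {d: True, n: False, f: False, b: False}
  {b: True, d: True, f: True, n: False}
  {b: True, d: True, n: False, f: False}
  {d: True, f: True, n: True, b: False}
  {d: True, n: True, f: False, b: False}
  {d: True, b: True, n: True, f: True}
  {d: True, b: True, n: True, f: False}
  {f: True, b: False, n: False, d: False}


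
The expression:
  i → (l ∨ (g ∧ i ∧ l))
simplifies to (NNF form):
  l ∨ ¬i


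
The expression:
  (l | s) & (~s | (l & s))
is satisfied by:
  {l: True}


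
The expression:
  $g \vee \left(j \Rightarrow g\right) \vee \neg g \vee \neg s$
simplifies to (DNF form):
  $\text{True}$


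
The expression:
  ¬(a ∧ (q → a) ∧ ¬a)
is always true.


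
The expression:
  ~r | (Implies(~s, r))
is always true.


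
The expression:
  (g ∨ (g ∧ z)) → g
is always true.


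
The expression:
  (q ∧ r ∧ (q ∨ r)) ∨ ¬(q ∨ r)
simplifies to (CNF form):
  (q ∨ ¬q) ∧ (q ∨ ¬r) ∧ (r ∨ ¬q) ∧ (r ∨ ¬r)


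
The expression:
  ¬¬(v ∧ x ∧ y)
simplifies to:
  v ∧ x ∧ y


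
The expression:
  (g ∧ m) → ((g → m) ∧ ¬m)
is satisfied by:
  {g: False, m: False}
  {m: True, g: False}
  {g: True, m: False}


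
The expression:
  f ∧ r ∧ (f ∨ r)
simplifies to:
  f ∧ r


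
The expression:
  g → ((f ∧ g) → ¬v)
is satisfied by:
  {g: False, v: False, f: False}
  {f: True, g: False, v: False}
  {v: True, g: False, f: False}
  {f: True, v: True, g: False}
  {g: True, f: False, v: False}
  {f: True, g: True, v: False}
  {v: True, g: True, f: False}


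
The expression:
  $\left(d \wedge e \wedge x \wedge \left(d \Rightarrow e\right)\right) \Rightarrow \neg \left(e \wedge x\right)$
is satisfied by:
  {e: False, d: False, x: False}
  {x: True, e: False, d: False}
  {d: True, e: False, x: False}
  {x: True, d: True, e: False}
  {e: True, x: False, d: False}
  {x: True, e: True, d: False}
  {d: True, e: True, x: False}


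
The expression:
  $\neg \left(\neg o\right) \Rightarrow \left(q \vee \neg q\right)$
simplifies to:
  $\text{True}$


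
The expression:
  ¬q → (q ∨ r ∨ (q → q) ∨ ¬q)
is always true.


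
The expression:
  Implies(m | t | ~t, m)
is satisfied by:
  {m: True}


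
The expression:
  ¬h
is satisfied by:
  {h: False}


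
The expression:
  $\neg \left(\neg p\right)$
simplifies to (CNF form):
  $p$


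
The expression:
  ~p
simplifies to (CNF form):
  ~p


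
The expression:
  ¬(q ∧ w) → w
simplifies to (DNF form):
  w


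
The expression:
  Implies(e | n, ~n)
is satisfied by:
  {n: False}


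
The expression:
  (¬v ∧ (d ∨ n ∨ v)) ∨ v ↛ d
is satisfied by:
  {n: True, d: False, v: False}
  {v: True, n: True, d: False}
  {v: True, n: False, d: False}
  {d: True, n: True, v: False}
  {d: True, n: False, v: False}


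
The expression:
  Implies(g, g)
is always true.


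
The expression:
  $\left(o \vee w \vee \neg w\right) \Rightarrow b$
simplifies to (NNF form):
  $b$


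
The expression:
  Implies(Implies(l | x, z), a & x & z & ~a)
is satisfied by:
  {x: True, l: True, z: False}
  {x: True, l: False, z: False}
  {l: True, x: False, z: False}


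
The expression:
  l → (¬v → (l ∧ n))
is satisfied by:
  {n: True, v: True, l: False}
  {n: True, l: False, v: False}
  {v: True, l: False, n: False}
  {v: False, l: False, n: False}
  {n: True, v: True, l: True}
  {n: True, l: True, v: False}
  {v: True, l: True, n: False}


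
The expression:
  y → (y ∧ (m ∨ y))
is always true.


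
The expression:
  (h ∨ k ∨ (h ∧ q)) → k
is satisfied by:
  {k: True, h: False}
  {h: False, k: False}
  {h: True, k: True}


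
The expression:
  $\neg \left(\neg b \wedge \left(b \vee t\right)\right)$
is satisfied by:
  {b: True, t: False}
  {t: False, b: False}
  {t: True, b: True}


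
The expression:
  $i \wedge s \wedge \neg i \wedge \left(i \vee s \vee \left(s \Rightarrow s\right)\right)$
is never true.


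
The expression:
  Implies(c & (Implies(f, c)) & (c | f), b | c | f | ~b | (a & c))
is always true.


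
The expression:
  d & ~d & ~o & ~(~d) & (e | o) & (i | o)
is never true.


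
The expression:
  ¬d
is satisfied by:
  {d: False}


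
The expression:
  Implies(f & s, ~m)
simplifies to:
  ~f | ~m | ~s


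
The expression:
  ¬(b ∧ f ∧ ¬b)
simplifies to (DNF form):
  True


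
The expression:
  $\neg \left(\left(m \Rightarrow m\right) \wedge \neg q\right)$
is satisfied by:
  {q: True}


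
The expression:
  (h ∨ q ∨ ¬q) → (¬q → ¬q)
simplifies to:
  True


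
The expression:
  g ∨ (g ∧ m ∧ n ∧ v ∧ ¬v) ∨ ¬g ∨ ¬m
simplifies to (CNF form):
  True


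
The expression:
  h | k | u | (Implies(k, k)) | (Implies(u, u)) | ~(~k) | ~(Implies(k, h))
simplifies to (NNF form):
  True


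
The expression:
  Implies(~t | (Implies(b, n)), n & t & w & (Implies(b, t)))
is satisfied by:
  {t: True, w: True, b: True, n: False}
  {t: True, b: True, w: False, n: False}
  {t: True, n: True, w: True, b: True}
  {t: True, n: True, w: True, b: False}


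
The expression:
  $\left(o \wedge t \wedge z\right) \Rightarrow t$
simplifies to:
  $\text{True}$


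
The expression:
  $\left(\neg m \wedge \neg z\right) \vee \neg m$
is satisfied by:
  {m: False}


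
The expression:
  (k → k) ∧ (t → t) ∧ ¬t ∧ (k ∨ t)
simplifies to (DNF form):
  k ∧ ¬t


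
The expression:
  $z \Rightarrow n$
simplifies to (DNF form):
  $n \vee \neg z$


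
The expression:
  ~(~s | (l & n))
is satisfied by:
  {s: True, l: False, n: False}
  {n: True, s: True, l: False}
  {l: True, s: True, n: False}


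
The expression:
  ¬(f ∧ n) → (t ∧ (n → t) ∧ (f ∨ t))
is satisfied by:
  {n: True, t: True, f: True}
  {n: True, t: True, f: False}
  {t: True, f: True, n: False}
  {t: True, f: False, n: False}
  {n: True, f: True, t: False}


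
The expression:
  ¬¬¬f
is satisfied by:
  {f: False}


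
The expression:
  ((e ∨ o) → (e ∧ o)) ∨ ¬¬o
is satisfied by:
  {o: True, e: False}
  {e: False, o: False}
  {e: True, o: True}


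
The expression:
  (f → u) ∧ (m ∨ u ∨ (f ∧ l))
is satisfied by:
  {u: True, m: True, f: False}
  {u: True, m: False, f: False}
  {f: True, u: True, m: True}
  {f: True, u: True, m: False}
  {m: True, f: False, u: False}


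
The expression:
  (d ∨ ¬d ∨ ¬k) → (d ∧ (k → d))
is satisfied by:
  {d: True}


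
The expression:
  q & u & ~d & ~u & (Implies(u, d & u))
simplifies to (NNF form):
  False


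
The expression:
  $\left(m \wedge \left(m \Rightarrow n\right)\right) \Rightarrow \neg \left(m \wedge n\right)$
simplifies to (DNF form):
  $\neg m \vee \neg n$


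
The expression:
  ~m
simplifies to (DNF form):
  ~m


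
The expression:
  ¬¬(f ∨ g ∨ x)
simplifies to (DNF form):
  f ∨ g ∨ x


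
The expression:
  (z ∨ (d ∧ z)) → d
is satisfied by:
  {d: True, z: False}
  {z: False, d: False}
  {z: True, d: True}


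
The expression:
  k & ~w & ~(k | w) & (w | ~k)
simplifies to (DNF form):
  False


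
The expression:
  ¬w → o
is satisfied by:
  {o: True, w: True}
  {o: True, w: False}
  {w: True, o: False}


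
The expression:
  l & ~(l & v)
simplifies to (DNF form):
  l & ~v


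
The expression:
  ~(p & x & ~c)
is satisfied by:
  {c: True, p: False, x: False}
  {p: False, x: False, c: False}
  {x: True, c: True, p: False}
  {x: True, p: False, c: False}
  {c: True, p: True, x: False}
  {p: True, c: False, x: False}
  {x: True, p: True, c: True}


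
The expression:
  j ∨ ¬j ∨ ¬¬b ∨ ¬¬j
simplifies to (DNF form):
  True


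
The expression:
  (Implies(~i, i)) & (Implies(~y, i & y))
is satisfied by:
  {i: True, y: True}


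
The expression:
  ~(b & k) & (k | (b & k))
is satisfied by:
  {k: True, b: False}


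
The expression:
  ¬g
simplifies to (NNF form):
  ¬g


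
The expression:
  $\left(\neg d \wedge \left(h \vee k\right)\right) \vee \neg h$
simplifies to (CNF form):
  $\neg d \vee \neg h$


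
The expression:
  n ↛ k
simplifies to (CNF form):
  n ∧ ¬k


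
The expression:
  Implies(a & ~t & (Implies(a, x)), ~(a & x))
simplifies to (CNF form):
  t | ~a | ~x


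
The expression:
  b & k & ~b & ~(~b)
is never true.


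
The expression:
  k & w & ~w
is never true.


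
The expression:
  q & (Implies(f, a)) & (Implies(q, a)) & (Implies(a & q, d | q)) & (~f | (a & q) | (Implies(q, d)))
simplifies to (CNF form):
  a & q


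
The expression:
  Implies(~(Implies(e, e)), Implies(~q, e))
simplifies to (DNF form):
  True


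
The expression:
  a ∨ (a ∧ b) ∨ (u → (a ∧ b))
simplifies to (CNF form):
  a ∨ ¬u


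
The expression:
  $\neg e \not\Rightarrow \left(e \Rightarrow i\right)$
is never true.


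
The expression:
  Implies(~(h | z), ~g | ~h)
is always true.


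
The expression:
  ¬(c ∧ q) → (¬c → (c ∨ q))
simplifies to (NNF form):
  c ∨ q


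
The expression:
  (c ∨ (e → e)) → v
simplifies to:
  v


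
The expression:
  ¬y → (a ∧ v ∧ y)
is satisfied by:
  {y: True}


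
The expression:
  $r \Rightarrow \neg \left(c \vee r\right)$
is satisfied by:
  {r: False}


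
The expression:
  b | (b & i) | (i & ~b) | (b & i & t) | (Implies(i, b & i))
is always true.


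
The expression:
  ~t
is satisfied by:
  {t: False}


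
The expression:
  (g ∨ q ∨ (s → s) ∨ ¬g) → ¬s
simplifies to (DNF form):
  ¬s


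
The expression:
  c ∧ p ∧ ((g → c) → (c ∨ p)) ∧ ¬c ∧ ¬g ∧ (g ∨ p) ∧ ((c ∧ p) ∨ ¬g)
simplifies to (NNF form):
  False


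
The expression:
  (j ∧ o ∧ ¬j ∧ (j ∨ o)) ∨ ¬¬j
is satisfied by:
  {j: True}


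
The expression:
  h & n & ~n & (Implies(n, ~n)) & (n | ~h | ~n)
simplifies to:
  False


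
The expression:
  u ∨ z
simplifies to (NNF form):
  u ∨ z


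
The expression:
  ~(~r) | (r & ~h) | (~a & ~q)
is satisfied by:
  {r: True, q: False, a: False}
  {r: True, a: True, q: False}
  {r: True, q: True, a: False}
  {r: True, a: True, q: True}
  {a: False, q: False, r: False}


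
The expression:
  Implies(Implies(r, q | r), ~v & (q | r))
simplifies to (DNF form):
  (q & ~v) | (r & ~v)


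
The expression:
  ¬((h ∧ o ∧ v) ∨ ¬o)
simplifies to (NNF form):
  o ∧ (¬h ∨ ¬v)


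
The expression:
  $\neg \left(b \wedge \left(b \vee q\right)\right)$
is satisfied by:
  {b: False}


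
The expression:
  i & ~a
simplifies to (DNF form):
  i & ~a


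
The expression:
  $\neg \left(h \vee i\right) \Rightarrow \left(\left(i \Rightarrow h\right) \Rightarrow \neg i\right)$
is always true.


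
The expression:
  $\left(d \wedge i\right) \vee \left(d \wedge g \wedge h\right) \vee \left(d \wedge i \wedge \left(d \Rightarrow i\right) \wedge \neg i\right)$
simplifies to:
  $d \wedge \left(g \vee i\right) \wedge \left(h \vee i\right)$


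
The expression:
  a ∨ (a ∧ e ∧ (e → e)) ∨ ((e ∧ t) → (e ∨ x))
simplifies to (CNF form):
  True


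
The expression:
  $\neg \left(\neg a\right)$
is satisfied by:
  {a: True}


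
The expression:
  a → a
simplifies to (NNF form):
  True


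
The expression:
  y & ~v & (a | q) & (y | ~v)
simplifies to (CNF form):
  y & ~v & (a | q)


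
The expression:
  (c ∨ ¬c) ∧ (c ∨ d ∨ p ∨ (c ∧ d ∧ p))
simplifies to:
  c ∨ d ∨ p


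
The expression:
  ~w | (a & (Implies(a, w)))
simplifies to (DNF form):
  a | ~w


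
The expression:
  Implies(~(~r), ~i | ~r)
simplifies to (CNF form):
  ~i | ~r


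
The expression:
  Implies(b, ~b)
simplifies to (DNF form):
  ~b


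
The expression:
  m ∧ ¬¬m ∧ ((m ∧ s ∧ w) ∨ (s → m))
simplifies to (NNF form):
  m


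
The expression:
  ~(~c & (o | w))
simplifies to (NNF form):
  c | (~o & ~w)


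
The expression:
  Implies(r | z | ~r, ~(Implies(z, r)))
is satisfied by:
  {z: True, r: False}


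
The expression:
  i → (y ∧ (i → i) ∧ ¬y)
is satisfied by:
  {i: False}


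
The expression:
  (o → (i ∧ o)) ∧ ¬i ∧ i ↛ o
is never true.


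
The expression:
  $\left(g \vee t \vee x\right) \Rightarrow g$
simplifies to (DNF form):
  $g \vee \left(\neg t \wedge \neg x\right)$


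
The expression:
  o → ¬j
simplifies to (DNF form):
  ¬j ∨ ¬o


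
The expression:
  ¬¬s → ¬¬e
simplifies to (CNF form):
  e ∨ ¬s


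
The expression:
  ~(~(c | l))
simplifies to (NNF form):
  c | l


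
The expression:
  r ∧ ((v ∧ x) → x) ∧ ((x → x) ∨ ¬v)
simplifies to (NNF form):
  r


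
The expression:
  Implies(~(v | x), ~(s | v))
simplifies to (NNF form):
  v | x | ~s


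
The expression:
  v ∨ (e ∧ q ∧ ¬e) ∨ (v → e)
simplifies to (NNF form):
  True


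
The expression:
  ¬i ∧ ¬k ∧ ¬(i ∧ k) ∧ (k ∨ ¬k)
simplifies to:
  ¬i ∧ ¬k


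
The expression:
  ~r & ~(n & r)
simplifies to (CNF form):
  ~r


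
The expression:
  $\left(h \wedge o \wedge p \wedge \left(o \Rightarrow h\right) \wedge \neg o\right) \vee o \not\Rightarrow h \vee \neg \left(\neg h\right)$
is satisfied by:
  {o: True, h: True}
  {o: True, h: False}
  {h: True, o: False}


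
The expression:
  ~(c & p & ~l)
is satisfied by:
  {l: True, p: False, c: False}
  {p: False, c: False, l: False}
  {l: True, c: True, p: False}
  {c: True, p: False, l: False}
  {l: True, p: True, c: False}
  {p: True, l: False, c: False}
  {l: True, c: True, p: True}


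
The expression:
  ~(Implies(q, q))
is never true.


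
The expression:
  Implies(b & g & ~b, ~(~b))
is always true.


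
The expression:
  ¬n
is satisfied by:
  {n: False}


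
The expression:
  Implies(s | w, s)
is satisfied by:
  {s: True, w: False}
  {w: False, s: False}
  {w: True, s: True}


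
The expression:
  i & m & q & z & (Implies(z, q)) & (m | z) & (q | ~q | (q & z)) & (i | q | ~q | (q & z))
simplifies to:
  i & m & q & z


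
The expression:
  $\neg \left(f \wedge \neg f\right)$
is always true.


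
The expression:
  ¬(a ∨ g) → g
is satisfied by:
  {a: True, g: True}
  {a: True, g: False}
  {g: True, a: False}


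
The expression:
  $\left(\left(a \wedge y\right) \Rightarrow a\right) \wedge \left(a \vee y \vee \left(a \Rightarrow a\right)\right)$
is always true.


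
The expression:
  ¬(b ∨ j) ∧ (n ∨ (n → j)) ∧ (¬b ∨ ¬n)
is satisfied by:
  {j: False, b: False}


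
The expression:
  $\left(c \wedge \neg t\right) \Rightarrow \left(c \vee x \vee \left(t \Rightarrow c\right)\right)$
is always true.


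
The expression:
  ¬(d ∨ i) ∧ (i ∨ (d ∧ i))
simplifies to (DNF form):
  False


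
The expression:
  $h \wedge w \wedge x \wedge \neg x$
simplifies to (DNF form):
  $\text{False}$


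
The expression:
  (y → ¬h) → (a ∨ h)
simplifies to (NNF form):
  a ∨ h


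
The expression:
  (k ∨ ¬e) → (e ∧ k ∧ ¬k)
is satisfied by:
  {e: True, k: False}


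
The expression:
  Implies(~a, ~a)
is always true.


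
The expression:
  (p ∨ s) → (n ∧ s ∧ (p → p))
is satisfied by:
  {n: True, p: False, s: False}
  {p: False, s: False, n: False}
  {s: True, n: True, p: False}
  {s: True, p: True, n: True}


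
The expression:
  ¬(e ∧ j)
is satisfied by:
  {e: False, j: False}
  {j: True, e: False}
  {e: True, j: False}


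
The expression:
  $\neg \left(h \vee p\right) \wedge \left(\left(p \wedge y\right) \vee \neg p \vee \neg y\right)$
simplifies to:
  $\neg h \wedge \neg p$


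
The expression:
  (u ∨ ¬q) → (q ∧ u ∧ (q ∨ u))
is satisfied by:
  {q: True}


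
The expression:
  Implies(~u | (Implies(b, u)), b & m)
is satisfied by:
  {m: True, b: True}


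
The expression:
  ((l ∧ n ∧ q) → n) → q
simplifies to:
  q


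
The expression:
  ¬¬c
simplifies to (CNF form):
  c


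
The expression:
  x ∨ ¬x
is always true.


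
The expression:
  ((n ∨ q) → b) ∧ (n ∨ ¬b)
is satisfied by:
  {b: True, n: True, q: False}
  {b: True, q: True, n: True}
  {q: False, n: False, b: False}


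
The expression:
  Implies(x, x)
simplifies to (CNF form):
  True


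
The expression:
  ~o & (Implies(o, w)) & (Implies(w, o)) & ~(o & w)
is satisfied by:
  {o: False, w: False}


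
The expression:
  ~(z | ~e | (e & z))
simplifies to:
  e & ~z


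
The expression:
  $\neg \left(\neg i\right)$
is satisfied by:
  {i: True}


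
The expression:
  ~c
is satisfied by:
  {c: False}


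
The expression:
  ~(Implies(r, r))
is never true.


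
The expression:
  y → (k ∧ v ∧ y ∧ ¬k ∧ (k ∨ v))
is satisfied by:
  {y: False}


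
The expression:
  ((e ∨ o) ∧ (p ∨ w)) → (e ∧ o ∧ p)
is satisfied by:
  {o: False, w: False, p: False, e: False}
  {e: True, o: False, w: False, p: False}
  {p: True, o: False, w: False, e: False}
  {w: True, p: False, o: False, e: False}
  {p: True, w: True, o: False, e: False}
  {o: True, p: False, w: False, e: False}
  {e: True, o: True, p: False, w: False}
  {e: True, p: True, o: True, w: False}
  {e: True, p: True, w: True, o: True}


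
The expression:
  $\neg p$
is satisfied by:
  {p: False}


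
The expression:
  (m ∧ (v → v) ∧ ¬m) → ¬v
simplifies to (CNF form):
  True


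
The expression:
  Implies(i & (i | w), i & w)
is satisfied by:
  {w: True, i: False}
  {i: False, w: False}
  {i: True, w: True}


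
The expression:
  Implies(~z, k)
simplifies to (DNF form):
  k | z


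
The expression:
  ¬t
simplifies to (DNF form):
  ¬t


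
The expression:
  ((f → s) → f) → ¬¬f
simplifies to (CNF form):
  True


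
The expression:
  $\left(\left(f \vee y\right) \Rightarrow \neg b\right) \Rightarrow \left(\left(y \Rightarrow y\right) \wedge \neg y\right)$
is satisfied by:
  {b: True, y: False}
  {y: False, b: False}
  {y: True, b: True}


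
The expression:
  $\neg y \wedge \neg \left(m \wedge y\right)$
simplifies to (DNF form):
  $\neg y$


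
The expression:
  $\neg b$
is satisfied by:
  {b: False}


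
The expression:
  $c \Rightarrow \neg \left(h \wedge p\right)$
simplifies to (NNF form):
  $\neg c \vee \neg h \vee \neg p$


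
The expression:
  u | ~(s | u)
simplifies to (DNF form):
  u | ~s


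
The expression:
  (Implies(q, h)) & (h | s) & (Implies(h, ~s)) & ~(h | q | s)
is never true.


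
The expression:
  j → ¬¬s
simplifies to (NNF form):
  s ∨ ¬j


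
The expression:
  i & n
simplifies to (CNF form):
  i & n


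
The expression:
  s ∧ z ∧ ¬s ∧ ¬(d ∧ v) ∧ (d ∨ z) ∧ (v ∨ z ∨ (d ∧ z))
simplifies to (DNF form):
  False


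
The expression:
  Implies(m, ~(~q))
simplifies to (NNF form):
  q | ~m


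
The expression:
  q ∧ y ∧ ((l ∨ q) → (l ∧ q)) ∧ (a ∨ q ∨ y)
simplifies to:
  l ∧ q ∧ y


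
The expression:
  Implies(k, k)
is always true.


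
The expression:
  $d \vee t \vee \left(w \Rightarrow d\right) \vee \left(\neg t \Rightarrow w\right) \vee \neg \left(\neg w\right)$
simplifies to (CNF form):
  $\text{True}$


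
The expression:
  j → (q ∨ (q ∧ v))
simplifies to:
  q ∨ ¬j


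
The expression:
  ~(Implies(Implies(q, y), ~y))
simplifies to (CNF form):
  y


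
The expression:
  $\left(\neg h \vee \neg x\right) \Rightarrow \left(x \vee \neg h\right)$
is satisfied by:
  {x: True, h: False}
  {h: False, x: False}
  {h: True, x: True}


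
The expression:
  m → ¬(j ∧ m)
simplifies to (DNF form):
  ¬j ∨ ¬m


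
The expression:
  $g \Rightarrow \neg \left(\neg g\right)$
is always true.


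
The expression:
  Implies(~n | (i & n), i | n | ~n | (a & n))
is always true.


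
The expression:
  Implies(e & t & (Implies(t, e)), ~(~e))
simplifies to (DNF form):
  True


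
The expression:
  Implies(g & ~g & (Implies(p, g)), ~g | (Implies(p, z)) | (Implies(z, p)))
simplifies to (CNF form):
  True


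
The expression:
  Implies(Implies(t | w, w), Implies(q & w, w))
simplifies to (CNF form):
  True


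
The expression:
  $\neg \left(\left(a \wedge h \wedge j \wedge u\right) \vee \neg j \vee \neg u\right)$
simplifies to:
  $j \wedge u \wedge \left(\neg a \vee \neg h\right)$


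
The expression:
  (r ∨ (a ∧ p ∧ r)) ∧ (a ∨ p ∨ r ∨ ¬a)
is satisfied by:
  {r: True}


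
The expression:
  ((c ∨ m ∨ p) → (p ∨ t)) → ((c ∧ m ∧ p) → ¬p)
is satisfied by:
  {p: False, m: False, c: False}
  {c: True, p: False, m: False}
  {m: True, p: False, c: False}
  {c: True, m: True, p: False}
  {p: True, c: False, m: False}
  {c: True, p: True, m: False}
  {m: True, p: True, c: False}


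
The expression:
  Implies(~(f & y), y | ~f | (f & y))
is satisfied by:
  {y: True, f: False}
  {f: False, y: False}
  {f: True, y: True}


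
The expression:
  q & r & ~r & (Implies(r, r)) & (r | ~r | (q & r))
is never true.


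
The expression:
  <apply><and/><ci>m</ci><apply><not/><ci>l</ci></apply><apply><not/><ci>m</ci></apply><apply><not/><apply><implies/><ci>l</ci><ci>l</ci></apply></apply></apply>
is never true.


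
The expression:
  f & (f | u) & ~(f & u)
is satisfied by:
  {f: True, u: False}


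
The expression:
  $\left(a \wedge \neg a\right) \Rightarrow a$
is always true.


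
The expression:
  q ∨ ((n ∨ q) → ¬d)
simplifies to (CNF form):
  q ∨ ¬d ∨ ¬n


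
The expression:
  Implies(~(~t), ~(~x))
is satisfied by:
  {x: True, t: False}
  {t: False, x: False}
  {t: True, x: True}


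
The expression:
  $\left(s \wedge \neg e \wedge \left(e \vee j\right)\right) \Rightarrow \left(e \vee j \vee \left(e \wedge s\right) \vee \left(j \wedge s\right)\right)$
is always true.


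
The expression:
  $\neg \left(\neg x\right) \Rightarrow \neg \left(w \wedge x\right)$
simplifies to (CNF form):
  $\neg w \vee \neg x$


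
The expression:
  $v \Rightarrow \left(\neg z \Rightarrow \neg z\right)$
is always true.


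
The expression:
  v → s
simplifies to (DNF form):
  s ∨ ¬v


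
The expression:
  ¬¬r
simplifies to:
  r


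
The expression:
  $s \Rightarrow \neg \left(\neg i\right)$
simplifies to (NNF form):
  $i \vee \neg s$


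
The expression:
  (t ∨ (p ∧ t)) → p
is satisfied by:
  {p: True, t: False}
  {t: False, p: False}
  {t: True, p: True}


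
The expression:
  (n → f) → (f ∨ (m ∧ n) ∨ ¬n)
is always true.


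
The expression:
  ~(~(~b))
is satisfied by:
  {b: False}


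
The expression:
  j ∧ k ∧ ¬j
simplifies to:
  False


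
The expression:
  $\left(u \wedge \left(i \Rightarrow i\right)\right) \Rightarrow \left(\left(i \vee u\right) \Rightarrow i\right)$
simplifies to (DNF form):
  $i \vee \neg u$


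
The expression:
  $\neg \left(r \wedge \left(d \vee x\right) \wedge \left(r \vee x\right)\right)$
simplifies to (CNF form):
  $\left(\neg d \vee \neg r\right) \wedge \left(\neg r \vee \neg x\right)$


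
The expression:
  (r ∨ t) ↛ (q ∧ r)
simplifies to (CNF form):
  (r ∨ t) ∧ (r ∨ ¬r) ∧ (t ∨ ¬q) ∧ (¬q ∨ ¬r)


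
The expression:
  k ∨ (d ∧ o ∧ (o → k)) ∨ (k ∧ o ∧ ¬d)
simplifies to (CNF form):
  k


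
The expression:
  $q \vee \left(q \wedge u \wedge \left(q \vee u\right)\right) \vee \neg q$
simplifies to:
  $\text{True}$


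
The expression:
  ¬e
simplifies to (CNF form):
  ¬e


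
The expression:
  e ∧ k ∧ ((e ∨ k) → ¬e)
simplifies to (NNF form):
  False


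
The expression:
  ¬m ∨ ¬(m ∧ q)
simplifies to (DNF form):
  ¬m ∨ ¬q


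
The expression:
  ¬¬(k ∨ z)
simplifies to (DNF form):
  k ∨ z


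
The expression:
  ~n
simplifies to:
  ~n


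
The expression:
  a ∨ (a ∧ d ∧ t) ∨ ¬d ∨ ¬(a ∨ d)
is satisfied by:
  {a: True, d: False}
  {d: False, a: False}
  {d: True, a: True}


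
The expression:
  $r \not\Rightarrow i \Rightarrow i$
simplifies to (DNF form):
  $i \vee \neg r$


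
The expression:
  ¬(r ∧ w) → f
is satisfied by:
  {w: True, f: True, r: True}
  {w: True, f: True, r: False}
  {f: True, r: True, w: False}
  {f: True, r: False, w: False}
  {w: True, r: True, f: False}


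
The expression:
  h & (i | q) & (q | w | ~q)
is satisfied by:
  {h: True, i: True, q: True}
  {h: True, i: True, q: False}
  {h: True, q: True, i: False}


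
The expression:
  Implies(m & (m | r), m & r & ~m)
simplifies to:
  ~m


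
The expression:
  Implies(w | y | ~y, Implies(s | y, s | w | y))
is always true.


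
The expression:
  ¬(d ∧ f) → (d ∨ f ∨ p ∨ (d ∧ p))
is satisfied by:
  {d: True, p: True, f: True}
  {d: True, p: True, f: False}
  {d: True, f: True, p: False}
  {d: True, f: False, p: False}
  {p: True, f: True, d: False}
  {p: True, f: False, d: False}
  {f: True, p: False, d: False}


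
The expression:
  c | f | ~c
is always true.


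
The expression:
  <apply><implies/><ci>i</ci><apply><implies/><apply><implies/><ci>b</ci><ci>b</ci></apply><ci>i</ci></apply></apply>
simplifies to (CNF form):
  <true/>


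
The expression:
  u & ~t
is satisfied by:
  {u: True, t: False}


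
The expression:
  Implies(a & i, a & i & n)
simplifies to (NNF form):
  n | ~a | ~i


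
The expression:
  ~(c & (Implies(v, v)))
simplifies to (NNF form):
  ~c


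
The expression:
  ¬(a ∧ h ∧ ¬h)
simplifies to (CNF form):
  True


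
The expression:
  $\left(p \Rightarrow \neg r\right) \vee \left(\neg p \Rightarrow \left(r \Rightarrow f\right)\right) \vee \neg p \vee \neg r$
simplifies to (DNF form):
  $\text{True}$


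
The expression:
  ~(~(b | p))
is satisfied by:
  {b: True, p: True}
  {b: True, p: False}
  {p: True, b: False}


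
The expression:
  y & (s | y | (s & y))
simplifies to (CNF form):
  y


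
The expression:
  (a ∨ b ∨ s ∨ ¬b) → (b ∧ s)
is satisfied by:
  {b: True, s: True}


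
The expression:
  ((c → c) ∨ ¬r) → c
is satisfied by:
  {c: True}


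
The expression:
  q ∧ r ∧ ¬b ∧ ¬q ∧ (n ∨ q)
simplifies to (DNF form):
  False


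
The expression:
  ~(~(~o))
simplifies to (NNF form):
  ~o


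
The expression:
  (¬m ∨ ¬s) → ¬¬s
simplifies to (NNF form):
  s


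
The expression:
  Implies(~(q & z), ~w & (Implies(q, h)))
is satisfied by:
  {z: True, h: True, w: False, q: False}
  {z: True, w: False, h: False, q: False}
  {h: True, z: False, w: False, q: False}
  {z: False, w: False, h: False, q: False}
  {q: True, z: True, h: True, w: False}
  {q: True, z: True, w: False, h: False}
  {q: True, h: True, z: False, w: False}
  {q: True, z: True, w: True, h: True}
  {q: True, z: True, w: True, h: False}


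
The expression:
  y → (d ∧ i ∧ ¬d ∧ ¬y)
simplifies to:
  ¬y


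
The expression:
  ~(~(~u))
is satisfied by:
  {u: False}


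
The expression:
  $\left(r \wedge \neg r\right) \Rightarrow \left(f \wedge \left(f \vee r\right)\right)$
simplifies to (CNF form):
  $\text{True}$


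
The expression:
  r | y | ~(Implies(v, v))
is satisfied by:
  {r: True, y: True}
  {r: True, y: False}
  {y: True, r: False}


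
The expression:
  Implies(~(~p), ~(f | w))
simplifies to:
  ~p | (~f & ~w)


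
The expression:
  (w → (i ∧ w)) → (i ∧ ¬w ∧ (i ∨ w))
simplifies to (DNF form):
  (i ∧ ¬w) ∨ (w ∧ ¬i)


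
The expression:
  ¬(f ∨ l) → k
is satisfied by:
  {k: True, l: True, f: True}
  {k: True, l: True, f: False}
  {k: True, f: True, l: False}
  {k: True, f: False, l: False}
  {l: True, f: True, k: False}
  {l: True, f: False, k: False}
  {f: True, l: False, k: False}


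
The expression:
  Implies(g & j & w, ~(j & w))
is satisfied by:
  {w: False, g: False, j: False}
  {j: True, w: False, g: False}
  {g: True, w: False, j: False}
  {j: True, g: True, w: False}
  {w: True, j: False, g: False}
  {j: True, w: True, g: False}
  {g: True, w: True, j: False}


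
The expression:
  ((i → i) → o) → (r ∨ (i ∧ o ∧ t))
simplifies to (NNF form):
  r ∨ (i ∧ t) ∨ ¬o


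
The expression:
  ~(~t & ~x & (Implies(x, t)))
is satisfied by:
  {x: True, t: True}
  {x: True, t: False}
  {t: True, x: False}


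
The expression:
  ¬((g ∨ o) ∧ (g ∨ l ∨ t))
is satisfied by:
  {g: False, t: False, o: False, l: False}
  {l: True, g: False, t: False, o: False}
  {t: True, l: False, g: False, o: False}
  {l: True, t: True, g: False, o: False}
  {o: True, l: False, g: False, t: False}


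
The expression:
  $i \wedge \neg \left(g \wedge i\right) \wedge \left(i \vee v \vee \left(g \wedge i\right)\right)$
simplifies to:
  $i \wedge \neg g$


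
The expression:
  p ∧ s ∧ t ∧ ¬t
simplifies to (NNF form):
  False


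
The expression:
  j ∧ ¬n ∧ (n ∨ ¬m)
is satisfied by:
  {j: True, n: False, m: False}


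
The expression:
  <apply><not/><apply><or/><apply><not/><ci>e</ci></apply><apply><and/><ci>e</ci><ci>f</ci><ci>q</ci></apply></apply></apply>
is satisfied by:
  {e: True, q: False, f: False}
  {f: True, e: True, q: False}
  {q: True, e: True, f: False}


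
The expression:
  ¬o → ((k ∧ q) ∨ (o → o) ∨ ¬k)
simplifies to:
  True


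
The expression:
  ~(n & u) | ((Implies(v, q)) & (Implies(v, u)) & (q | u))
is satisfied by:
  {q: True, u: False, v: False, n: False}
  {q: False, u: False, v: False, n: False}
  {n: True, q: True, u: False, v: False}
  {n: True, q: False, u: False, v: False}
  {q: True, v: True, n: False, u: False}
  {v: True, n: False, u: False, q: False}
  {n: True, v: True, q: True, u: False}
  {n: True, v: True, q: False, u: False}
  {q: True, u: True, n: False, v: False}
  {u: True, n: False, v: False, q: False}
  {q: True, n: True, u: True, v: False}
  {n: True, u: True, q: False, v: False}
  {q: True, v: True, u: True, n: False}
  {v: True, u: True, n: False, q: False}
  {n: True, v: True, u: True, q: True}


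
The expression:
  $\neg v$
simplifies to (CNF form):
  $\neg v$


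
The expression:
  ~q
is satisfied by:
  {q: False}


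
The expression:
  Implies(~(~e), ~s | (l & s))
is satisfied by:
  {l: True, s: False, e: False}
  {s: False, e: False, l: False}
  {l: True, e: True, s: False}
  {e: True, s: False, l: False}
  {l: True, s: True, e: False}
  {s: True, l: False, e: False}
  {l: True, e: True, s: True}


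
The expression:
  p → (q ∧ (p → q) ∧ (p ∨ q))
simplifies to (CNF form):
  q ∨ ¬p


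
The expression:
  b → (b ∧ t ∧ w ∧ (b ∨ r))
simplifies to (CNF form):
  (t ∨ ¬b) ∧ (w ∨ ¬b)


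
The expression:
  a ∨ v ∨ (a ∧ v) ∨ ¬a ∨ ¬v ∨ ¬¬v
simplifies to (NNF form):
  True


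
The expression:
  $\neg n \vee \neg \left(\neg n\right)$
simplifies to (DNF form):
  $\text{True}$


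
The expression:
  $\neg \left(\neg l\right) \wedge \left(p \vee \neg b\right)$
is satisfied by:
  {p: True, l: True, b: False}
  {l: True, b: False, p: False}
  {b: True, p: True, l: True}


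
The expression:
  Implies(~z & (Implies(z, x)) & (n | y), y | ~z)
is always true.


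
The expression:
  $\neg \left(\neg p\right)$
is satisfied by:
  {p: True}


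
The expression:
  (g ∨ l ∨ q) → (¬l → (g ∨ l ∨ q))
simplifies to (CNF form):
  True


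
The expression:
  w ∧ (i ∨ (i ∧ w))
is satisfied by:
  {i: True, w: True}


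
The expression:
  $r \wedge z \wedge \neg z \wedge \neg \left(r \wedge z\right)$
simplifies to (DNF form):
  $\text{False}$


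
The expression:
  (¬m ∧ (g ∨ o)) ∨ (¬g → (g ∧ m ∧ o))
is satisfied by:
  {o: True, g: True, m: False}
  {g: True, m: False, o: False}
  {o: True, g: True, m: True}
  {g: True, m: True, o: False}
  {o: True, m: False, g: False}


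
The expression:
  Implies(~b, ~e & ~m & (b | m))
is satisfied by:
  {b: True}


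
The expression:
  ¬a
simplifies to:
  ¬a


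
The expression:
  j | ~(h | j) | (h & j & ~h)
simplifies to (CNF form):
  j | ~h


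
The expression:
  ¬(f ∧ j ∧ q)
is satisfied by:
  {q: False, j: False, f: False}
  {f: True, q: False, j: False}
  {j: True, q: False, f: False}
  {f: True, j: True, q: False}
  {q: True, f: False, j: False}
  {f: True, q: True, j: False}
  {j: True, q: True, f: False}


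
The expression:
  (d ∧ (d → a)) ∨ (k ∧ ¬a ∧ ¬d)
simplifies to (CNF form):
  (a ∨ k) ∧ (a ∨ ¬d) ∧ (d ∨ ¬a)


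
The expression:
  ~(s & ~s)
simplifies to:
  True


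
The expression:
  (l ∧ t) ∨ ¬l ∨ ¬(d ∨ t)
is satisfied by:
  {t: True, l: False, d: False}
  {l: False, d: False, t: False}
  {d: True, t: True, l: False}
  {d: True, l: False, t: False}
  {t: True, l: True, d: False}
  {l: True, t: False, d: False}
  {d: True, l: True, t: True}


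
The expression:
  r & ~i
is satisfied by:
  {r: True, i: False}


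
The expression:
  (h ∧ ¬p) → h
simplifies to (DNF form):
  True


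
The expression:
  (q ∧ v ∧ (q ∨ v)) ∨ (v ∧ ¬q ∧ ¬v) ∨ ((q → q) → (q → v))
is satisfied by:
  {v: True, q: False}
  {q: False, v: False}
  {q: True, v: True}


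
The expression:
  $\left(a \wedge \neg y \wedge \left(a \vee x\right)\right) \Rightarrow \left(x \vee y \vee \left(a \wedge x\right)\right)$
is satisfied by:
  {y: True, x: True, a: False}
  {y: True, x: False, a: False}
  {x: True, y: False, a: False}
  {y: False, x: False, a: False}
  {y: True, a: True, x: True}
  {y: True, a: True, x: False}
  {a: True, x: True, y: False}


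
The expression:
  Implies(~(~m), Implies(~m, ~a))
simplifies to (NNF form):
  True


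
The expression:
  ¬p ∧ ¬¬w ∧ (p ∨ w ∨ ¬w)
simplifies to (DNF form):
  w ∧ ¬p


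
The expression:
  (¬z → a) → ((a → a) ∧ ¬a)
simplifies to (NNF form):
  ¬a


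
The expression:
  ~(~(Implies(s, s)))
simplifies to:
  True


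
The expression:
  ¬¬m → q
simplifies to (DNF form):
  q ∨ ¬m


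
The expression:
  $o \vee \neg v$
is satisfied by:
  {o: True, v: False}
  {v: False, o: False}
  {v: True, o: True}


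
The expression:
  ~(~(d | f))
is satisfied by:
  {d: True, f: True}
  {d: True, f: False}
  {f: True, d: False}


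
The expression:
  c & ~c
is never true.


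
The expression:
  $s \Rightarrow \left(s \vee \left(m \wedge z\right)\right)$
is always true.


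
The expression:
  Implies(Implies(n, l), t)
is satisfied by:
  {t: True, n: True, l: False}
  {t: True, n: False, l: False}
  {t: True, l: True, n: True}
  {t: True, l: True, n: False}
  {n: True, l: False, t: False}


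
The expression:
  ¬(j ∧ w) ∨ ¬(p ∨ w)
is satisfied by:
  {w: False, j: False}
  {j: True, w: False}
  {w: True, j: False}


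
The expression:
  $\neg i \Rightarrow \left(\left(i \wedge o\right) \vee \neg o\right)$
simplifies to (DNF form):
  $i \vee \neg o$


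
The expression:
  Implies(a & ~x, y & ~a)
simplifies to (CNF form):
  x | ~a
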